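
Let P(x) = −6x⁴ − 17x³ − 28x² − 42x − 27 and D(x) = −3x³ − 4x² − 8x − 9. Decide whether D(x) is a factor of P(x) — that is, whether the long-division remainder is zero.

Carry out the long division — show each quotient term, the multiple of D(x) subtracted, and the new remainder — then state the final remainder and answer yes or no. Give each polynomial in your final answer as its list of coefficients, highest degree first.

Step 1: lead(−6x⁴ − 17x³ − 28x² − 42x − 27) ÷ lead(D) = −6x⁴ ÷ −3x³ = 2x. Subtract (2x)·D = −6x⁴ − 8x³ − 16x² − 18x. Remainder: −9x³ − 12x² − 24x − 27.
Step 2: lead(−9x³ − 12x² − 24x − 27) ÷ lead(D) = −9x³ ÷ −3x³ = 3. Subtract (3)·D = −9x³ − 12x² − 24x − 27. Remainder: 0.

R = [0], so D(x) is a factor of P(x). yes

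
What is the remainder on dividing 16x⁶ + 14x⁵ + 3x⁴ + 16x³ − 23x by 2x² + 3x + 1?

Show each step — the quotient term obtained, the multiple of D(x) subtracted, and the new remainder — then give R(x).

R(x) = −5x + 7

Step 1: lead(16x⁶ + 14x⁵ + 3x⁴ + 16x³ − 23x) ÷ lead(D) = 16x⁶ ÷ 2x² = 8x⁴. Subtract (8x⁴)·D = 16x⁶ + 24x⁵ + 8x⁴. Remainder: −10x⁵ − 5x⁴ + 16x³ − 23x.
Step 2: lead(−10x⁵ − 5x⁴ + 16x³ − 23x) ÷ lead(D) = −10x⁵ ÷ 2x² = −5x³. Subtract (−5x³)·D = −10x⁵ − 15x⁴ − 5x³. Remainder: 10x⁴ + 21x³ − 23x.
Step 3: lead(10x⁴ + 21x³ − 23x) ÷ lead(D) = 10x⁴ ÷ 2x² = 5x². Subtract (5x²)·D = 10x⁴ + 15x³ + 5x². Remainder: 6x³ − 5x² − 23x.
Step 4: lead(6x³ − 5x² − 23x) ÷ lead(D) = 6x³ ÷ 2x² = 3x. Subtract (3x)·D = 6x³ + 9x² + 3x. Remainder: −14x² − 26x.
Step 5: lead(−14x² − 26x) ÷ lead(D) = −14x² ÷ 2x² = −7. Subtract (−7)·D = −14x² − 21x − 7. Remainder: −5x + 7.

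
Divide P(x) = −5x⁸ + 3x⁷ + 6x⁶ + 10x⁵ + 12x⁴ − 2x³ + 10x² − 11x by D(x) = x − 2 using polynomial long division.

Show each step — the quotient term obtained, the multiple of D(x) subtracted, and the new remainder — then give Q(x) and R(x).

Q(x) = −5x⁷ − 7x⁶ − 8x⁵ − 6x⁴ − 2x² + 6x + 1; R(x) = 2

Step 1: lead(−5x⁸ + 3x⁷ + 6x⁶ + 10x⁵ + 12x⁴ − 2x³ + 10x² − 11x) ÷ lead(D) = −5x⁸ ÷ x = −5x⁷. Subtract (−5x⁷)·D = −5x⁸ + 10x⁷. Remainder: −7x⁷ + 6x⁶ + 10x⁵ + 12x⁴ − 2x³ + 10x² − 11x.
Step 2: lead(−7x⁷ + 6x⁶ + 10x⁵ + 12x⁴ − 2x³ + 10x² − 11x) ÷ lead(D) = −7x⁷ ÷ x = −7x⁶. Subtract (−7x⁶)·D = −7x⁷ + 14x⁶. Remainder: −8x⁶ + 10x⁵ + 12x⁴ − 2x³ + 10x² − 11x.
Step 3: lead(−8x⁶ + 10x⁵ + 12x⁴ − 2x³ + 10x² − 11x) ÷ lead(D) = −8x⁶ ÷ x = −8x⁵. Subtract (−8x⁵)·D = −8x⁶ + 16x⁵. Remainder: −6x⁵ + 12x⁴ − 2x³ + 10x² − 11x.
Step 4: lead(−6x⁵ + 12x⁴ − 2x³ + 10x² − 11x) ÷ lead(D) = −6x⁵ ÷ x = −6x⁴. Subtract (−6x⁴)·D = −6x⁵ + 12x⁴. Remainder: −2x³ + 10x² − 11x.
Step 5: lead(−2x³ + 10x² − 11x) ÷ lead(D) = −2x³ ÷ x = −2x². Subtract (−2x²)·D = −2x³ + 4x². Remainder: 6x² − 11x.
Step 6: lead(6x² − 11x) ÷ lead(D) = 6x² ÷ x = 6x. Subtract (6x)·D = 6x² − 12x. Remainder: x.
Step 7: lead(x) ÷ lead(D) = x ÷ x = 1. Subtract (1)·D = x − 2. Remainder: 2.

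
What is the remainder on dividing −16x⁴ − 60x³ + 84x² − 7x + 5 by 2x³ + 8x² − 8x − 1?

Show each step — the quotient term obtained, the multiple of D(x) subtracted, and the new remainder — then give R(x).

Step 1: lead(−16x⁴ − 60x³ + 84x² − 7x + 5) ÷ lead(D) = −16x⁴ ÷ 2x³ = −8x. Subtract (−8x)·D = −16x⁴ − 64x³ + 64x² + 8x. Remainder: 4x³ + 20x² − 15x + 5.
Step 2: lead(4x³ + 20x² − 15x + 5) ÷ lead(D) = 4x³ ÷ 2x³ = 2. Subtract (2)·D = 4x³ + 16x² − 16x − 2. Remainder: 4x² + x + 7.

R(x) = 4x² + x + 7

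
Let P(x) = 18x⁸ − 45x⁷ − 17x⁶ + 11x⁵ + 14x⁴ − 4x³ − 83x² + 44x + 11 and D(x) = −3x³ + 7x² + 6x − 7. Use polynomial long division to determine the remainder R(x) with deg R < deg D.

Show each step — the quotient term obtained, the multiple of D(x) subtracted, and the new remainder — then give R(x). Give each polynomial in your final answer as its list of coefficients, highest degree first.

R = [-3]

Step 1: lead(18x⁸ − 45x⁷ − 17x⁶ + 11x⁵ + 14x⁴ − 4x³ − 83x² + 44x + 11) ÷ lead(D) = 18x⁸ ÷ −3x³ = −6x⁵. Subtract (−6x⁵)·D = 18x⁸ − 42x⁷ − 36x⁶ + 42x⁵. Remainder: −3x⁷ + 19x⁶ − 31x⁵ + 14x⁴ − 4x³ − 83x² + 44x + 11.
Step 2: lead(−3x⁷ + 19x⁶ − 31x⁵ + 14x⁴ − 4x³ − 83x² + 44x + 11) ÷ lead(D) = −3x⁷ ÷ −3x³ = x⁴. Subtract (x⁴)·D = −3x⁷ + 7x⁶ + 6x⁵ − 7x⁴. Remainder: 12x⁶ − 37x⁵ + 21x⁴ − 4x³ − 83x² + 44x + 11.
Step 3: lead(12x⁶ − 37x⁵ + 21x⁴ − 4x³ − 83x² + 44x + 11) ÷ lead(D) = 12x⁶ ÷ −3x³ = −4x³. Subtract (−4x³)·D = 12x⁶ − 28x⁵ − 24x⁴ + 28x³. Remainder: −9x⁵ + 45x⁴ − 32x³ − 83x² + 44x + 11.
Step 4: lead(−9x⁵ + 45x⁴ − 32x³ − 83x² + 44x + 11) ÷ lead(D) = −9x⁵ ÷ −3x³ = 3x². Subtract (3x²)·D = −9x⁵ + 21x⁴ + 18x³ − 21x². Remainder: 24x⁴ − 50x³ − 62x² + 44x + 11.
Step 5: lead(24x⁴ − 50x³ − 62x² + 44x + 11) ÷ lead(D) = 24x⁴ ÷ −3x³ = −8x. Subtract (−8x)·D = 24x⁴ − 56x³ − 48x² + 56x. Remainder: 6x³ − 14x² − 12x + 11.
Step 6: lead(6x³ − 14x² − 12x + 11) ÷ lead(D) = 6x³ ÷ −3x³ = −2. Subtract (−2)·D = 6x³ − 14x² − 12x + 14. Remainder: −3.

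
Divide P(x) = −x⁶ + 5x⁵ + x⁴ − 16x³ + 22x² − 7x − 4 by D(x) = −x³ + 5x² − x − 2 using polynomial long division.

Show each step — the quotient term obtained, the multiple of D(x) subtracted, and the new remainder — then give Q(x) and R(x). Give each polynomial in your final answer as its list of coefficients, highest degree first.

Step 1: lead(−x⁶ + 5x⁵ + x⁴ − 16x³ + 22x² − 7x − 4) ÷ lead(D) = −x⁶ ÷ −x³ = x³. Subtract (x³)·D = −x⁶ + 5x⁵ − x⁴ − 2x³. Remainder: 2x⁴ − 14x³ + 22x² − 7x − 4.
Step 2: lead(2x⁴ − 14x³ + 22x² − 7x − 4) ÷ lead(D) = 2x⁴ ÷ −x³ = −2x. Subtract (−2x)·D = 2x⁴ − 10x³ + 2x² + 4x. Remainder: −4x³ + 20x² − 11x − 4.
Step 3: lead(−4x³ + 20x² − 11x − 4) ÷ lead(D) = −4x³ ÷ −x³ = 4. Subtract (4)·D = −4x³ + 20x² − 4x − 8. Remainder: −7x + 4.

Q = [1, 0, -2, 4]; R = [-7, 4]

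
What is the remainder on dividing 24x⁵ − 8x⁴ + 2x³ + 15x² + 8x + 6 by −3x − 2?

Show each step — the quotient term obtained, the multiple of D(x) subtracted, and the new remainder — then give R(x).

R(x) = 2

Step 1: lead(24x⁵ − 8x⁴ + 2x³ + 15x² + 8x + 6) ÷ lead(D) = 24x⁵ ÷ −3x = −8x⁴. Subtract (−8x⁴)·D = 24x⁵ + 16x⁴. Remainder: −24x⁴ + 2x³ + 15x² + 8x + 6.
Step 2: lead(−24x⁴ + 2x³ + 15x² + 8x + 6) ÷ lead(D) = −24x⁴ ÷ −3x = 8x³. Subtract (8x³)·D = −24x⁴ − 16x³. Remainder: 18x³ + 15x² + 8x + 6.
Step 3: lead(18x³ + 15x² + 8x + 6) ÷ lead(D) = 18x³ ÷ −3x = −6x². Subtract (−6x²)·D = 18x³ + 12x². Remainder: 3x² + 8x + 6.
Step 4: lead(3x² + 8x + 6) ÷ lead(D) = 3x² ÷ −3x = −x. Subtract (−x)·D = 3x² + 2x. Remainder: 6x + 6.
Step 5: lead(6x + 6) ÷ lead(D) = 6x ÷ −3x = −2. Subtract (−2)·D = 6x + 4. Remainder: 2.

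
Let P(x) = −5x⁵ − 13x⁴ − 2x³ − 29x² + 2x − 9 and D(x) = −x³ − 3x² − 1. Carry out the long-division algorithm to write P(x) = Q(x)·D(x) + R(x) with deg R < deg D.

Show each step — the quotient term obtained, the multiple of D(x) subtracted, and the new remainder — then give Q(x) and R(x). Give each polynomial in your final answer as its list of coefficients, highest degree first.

Q = [5, -2, 8]; R = [-1]

Step 1: lead(−5x⁵ − 13x⁴ − 2x³ − 29x² + 2x − 9) ÷ lead(D) = −5x⁵ ÷ −x³ = 5x². Subtract (5x²)·D = −5x⁵ − 15x⁴ − 5x². Remainder: 2x⁴ − 2x³ − 24x² + 2x − 9.
Step 2: lead(2x⁴ − 2x³ − 24x² + 2x − 9) ÷ lead(D) = 2x⁴ ÷ −x³ = −2x. Subtract (−2x)·D = 2x⁴ + 6x³ + 2x. Remainder: −8x³ − 24x² − 9.
Step 3: lead(−8x³ − 24x² − 9) ÷ lead(D) = −8x³ ÷ −x³ = 8. Subtract (8)·D = −8x³ − 24x² − 8. Remainder: −1.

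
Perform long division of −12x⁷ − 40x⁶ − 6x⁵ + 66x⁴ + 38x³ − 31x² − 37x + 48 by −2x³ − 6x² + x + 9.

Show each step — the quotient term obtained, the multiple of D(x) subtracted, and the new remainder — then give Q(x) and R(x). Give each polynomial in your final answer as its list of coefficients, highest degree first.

Step 1: lead(−12x⁷ − 40x⁶ − 6x⁵ + 66x⁴ + 38x³ − 31x² − 37x + 48) ÷ lead(D) = −12x⁷ ÷ −2x³ = 6x⁴. Subtract (6x⁴)·D = −12x⁷ − 36x⁶ + 6x⁵ + 54x⁴. Remainder: −4x⁶ − 12x⁵ + 12x⁴ + 38x³ − 31x² − 37x + 48.
Step 2: lead(−4x⁶ − 12x⁵ + 12x⁴ + 38x³ − 31x² − 37x + 48) ÷ lead(D) = −4x⁶ ÷ −2x³ = 2x³. Subtract (2x³)·D = −4x⁶ − 12x⁵ + 2x⁴ + 18x³. Remainder: 10x⁴ + 20x³ − 31x² − 37x + 48.
Step 3: lead(10x⁴ + 20x³ − 31x² − 37x + 48) ÷ lead(D) = 10x⁴ ÷ −2x³ = −5x. Subtract (−5x)·D = 10x⁴ + 30x³ − 5x² − 45x. Remainder: −10x³ − 26x² + 8x + 48.
Step 4: lead(−10x³ − 26x² + 8x + 48) ÷ lead(D) = −10x³ ÷ −2x³ = 5. Subtract (5)·D = −10x³ − 30x² + 5x + 45. Remainder: 4x² + 3x + 3.

Q = [6, 2, 0, -5, 5]; R = [4, 3, 3]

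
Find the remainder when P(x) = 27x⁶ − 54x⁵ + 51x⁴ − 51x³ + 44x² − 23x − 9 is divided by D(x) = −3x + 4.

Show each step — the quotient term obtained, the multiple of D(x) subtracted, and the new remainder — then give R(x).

Step 1: lead(27x⁶ − 54x⁵ + 51x⁴ − 51x³ + 44x² − 23x − 9) ÷ lead(D) = 27x⁶ ÷ −3x = −9x⁵. Subtract (−9x⁵)·D = 27x⁶ − 36x⁵. Remainder: −18x⁵ + 51x⁴ − 51x³ + 44x² − 23x − 9.
Step 2: lead(−18x⁵ + 51x⁴ − 51x³ + 44x² − 23x − 9) ÷ lead(D) = −18x⁵ ÷ −3x = 6x⁴. Subtract (6x⁴)·D = −18x⁵ + 24x⁴. Remainder: 27x⁴ − 51x³ + 44x² − 23x − 9.
Step 3: lead(27x⁴ − 51x³ + 44x² − 23x − 9) ÷ lead(D) = 27x⁴ ÷ −3x = −9x³. Subtract (−9x³)·D = 27x⁴ − 36x³. Remainder: −15x³ + 44x² − 23x − 9.
Step 4: lead(−15x³ + 44x² − 23x − 9) ÷ lead(D) = −15x³ ÷ −3x = 5x². Subtract (5x²)·D = −15x³ + 20x². Remainder: 24x² − 23x − 9.
Step 5: lead(24x² − 23x − 9) ÷ lead(D) = 24x² ÷ −3x = −8x. Subtract (−8x)·D = 24x² − 32x. Remainder: 9x − 9.
Step 6: lead(9x − 9) ÷ lead(D) = 9x ÷ −3x = −3. Subtract (−3)·D = 9x − 12. Remainder: 3.

R(x) = 3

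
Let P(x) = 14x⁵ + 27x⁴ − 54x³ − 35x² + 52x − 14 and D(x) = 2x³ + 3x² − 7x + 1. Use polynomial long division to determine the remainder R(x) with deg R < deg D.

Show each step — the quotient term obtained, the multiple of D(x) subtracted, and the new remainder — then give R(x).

R(x) = −7

Step 1: lead(14x⁵ + 27x⁴ − 54x³ − 35x² + 52x − 14) ÷ lead(D) = 14x⁵ ÷ 2x³ = 7x². Subtract (7x²)·D = 14x⁵ + 21x⁴ − 49x³ + 7x². Remainder: 6x⁴ − 5x³ − 42x² + 52x − 14.
Step 2: lead(6x⁴ − 5x³ − 42x² + 52x − 14) ÷ lead(D) = 6x⁴ ÷ 2x³ = 3x. Subtract (3x)·D = 6x⁴ + 9x³ − 21x² + 3x. Remainder: −14x³ − 21x² + 49x − 14.
Step 3: lead(−14x³ − 21x² + 49x − 14) ÷ lead(D) = −14x³ ÷ 2x³ = −7. Subtract (−7)·D = −14x³ − 21x² + 49x − 7. Remainder: −7.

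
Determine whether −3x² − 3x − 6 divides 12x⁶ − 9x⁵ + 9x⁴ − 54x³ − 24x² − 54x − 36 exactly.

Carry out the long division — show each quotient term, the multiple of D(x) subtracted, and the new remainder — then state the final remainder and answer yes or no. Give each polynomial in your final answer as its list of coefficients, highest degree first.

Step 1: lead(12x⁶ − 9x⁵ + 9x⁴ − 54x³ − 24x² − 54x − 36) ÷ lead(D) = 12x⁶ ÷ −3x² = −4x⁴. Subtract (−4x⁴)·D = 12x⁶ + 12x⁵ + 24x⁴. Remainder: −21x⁵ − 15x⁴ − 54x³ − 24x² − 54x − 36.
Step 2: lead(−21x⁵ − 15x⁴ − 54x³ − 24x² − 54x − 36) ÷ lead(D) = −21x⁵ ÷ −3x² = 7x³. Subtract (7x³)·D = −21x⁵ − 21x⁴ − 42x³. Remainder: 6x⁴ − 12x³ − 24x² − 54x − 36.
Step 3: lead(6x⁴ − 12x³ − 24x² − 54x − 36) ÷ lead(D) = 6x⁴ ÷ −3x² = −2x². Subtract (−2x²)·D = 6x⁴ + 6x³ + 12x². Remainder: −18x³ − 36x² − 54x − 36.
Step 4: lead(−18x³ − 36x² − 54x − 36) ÷ lead(D) = −18x³ ÷ −3x² = 6x. Subtract (6x)·D = −18x³ − 18x² − 36x. Remainder: −18x² − 18x − 36.
Step 5: lead(−18x² − 18x − 36) ÷ lead(D) = −18x² ÷ −3x² = 6. Subtract (6)·D = −18x² − 18x − 36. Remainder: 0.

R = [0], so D(x) is a factor of P(x). yes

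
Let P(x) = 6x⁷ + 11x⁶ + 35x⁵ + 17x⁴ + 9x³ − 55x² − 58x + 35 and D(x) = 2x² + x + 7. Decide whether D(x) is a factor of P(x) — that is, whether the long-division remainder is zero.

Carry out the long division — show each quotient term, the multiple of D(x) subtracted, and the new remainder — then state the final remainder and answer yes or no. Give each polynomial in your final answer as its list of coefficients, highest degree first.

Step 1: lead(6x⁷ + 11x⁶ + 35x⁵ + 17x⁴ + 9x³ − 55x² − 58x + 35) ÷ lead(D) = 6x⁷ ÷ 2x² = 3x⁵. Subtract (3x⁵)·D = 6x⁷ + 3x⁶ + 21x⁵. Remainder: 8x⁶ + 14x⁵ + 17x⁴ + 9x³ − 55x² − 58x + 35.
Step 2: lead(8x⁶ + 14x⁵ + 17x⁴ + 9x³ − 55x² − 58x + 35) ÷ lead(D) = 8x⁶ ÷ 2x² = 4x⁴. Subtract (4x⁴)·D = 8x⁶ + 4x⁵ + 28x⁴. Remainder: 10x⁵ − 11x⁴ + 9x³ − 55x² − 58x + 35.
Step 3: lead(10x⁵ − 11x⁴ + 9x³ − 55x² − 58x + 35) ÷ lead(D) = 10x⁵ ÷ 2x² = 5x³. Subtract (5x³)·D = 10x⁵ + 5x⁴ + 35x³. Remainder: −16x⁴ − 26x³ − 55x² − 58x + 35.
Step 4: lead(−16x⁴ − 26x³ − 55x² − 58x + 35) ÷ lead(D) = −16x⁴ ÷ 2x² = −8x². Subtract (−8x²)·D = −16x⁴ − 8x³ − 56x². Remainder: −18x³ + x² − 58x + 35.
Step 5: lead(−18x³ + x² − 58x + 35) ÷ lead(D) = −18x³ ÷ 2x² = −9x. Subtract (−9x)·D = −18x³ − 9x² − 63x. Remainder: 10x² + 5x + 35.
Step 6: lead(10x² + 5x + 35) ÷ lead(D) = 10x² ÷ 2x² = 5. Subtract (5)·D = 10x² + 5x + 35. Remainder: 0.

R = [0], so D(x) is a factor of P(x). yes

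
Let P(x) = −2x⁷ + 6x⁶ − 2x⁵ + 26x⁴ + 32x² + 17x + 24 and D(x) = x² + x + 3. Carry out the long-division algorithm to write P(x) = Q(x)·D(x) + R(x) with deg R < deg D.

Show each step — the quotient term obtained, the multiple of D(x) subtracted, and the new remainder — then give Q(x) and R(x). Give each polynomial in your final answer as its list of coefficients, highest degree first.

Q = [-2, 8, -4, 6, 6, 8]; R = [-9, 0]

Step 1: lead(−2x⁷ + 6x⁶ − 2x⁵ + 26x⁴ + 32x² + 17x + 24) ÷ lead(D) = −2x⁷ ÷ x² = −2x⁵. Subtract (−2x⁵)·D = −2x⁷ − 2x⁶ − 6x⁵. Remainder: 8x⁶ + 4x⁵ + 26x⁴ + 32x² + 17x + 24.
Step 2: lead(8x⁶ + 4x⁵ + 26x⁴ + 32x² + 17x + 24) ÷ lead(D) = 8x⁶ ÷ x² = 8x⁴. Subtract (8x⁴)·D = 8x⁶ + 8x⁵ + 24x⁴. Remainder: −4x⁵ + 2x⁴ + 32x² + 17x + 24.
Step 3: lead(−4x⁵ + 2x⁴ + 32x² + 17x + 24) ÷ lead(D) = −4x⁵ ÷ x² = −4x³. Subtract (−4x³)·D = −4x⁵ − 4x⁴ − 12x³. Remainder: 6x⁴ + 12x³ + 32x² + 17x + 24.
Step 4: lead(6x⁴ + 12x³ + 32x² + 17x + 24) ÷ lead(D) = 6x⁴ ÷ x² = 6x². Subtract (6x²)·D = 6x⁴ + 6x³ + 18x². Remainder: 6x³ + 14x² + 17x + 24.
Step 5: lead(6x³ + 14x² + 17x + 24) ÷ lead(D) = 6x³ ÷ x² = 6x. Subtract (6x)·D = 6x³ + 6x² + 18x. Remainder: 8x² − x + 24.
Step 6: lead(8x² − x + 24) ÷ lead(D) = 8x² ÷ x² = 8. Subtract (8)·D = 8x² + 8x + 24. Remainder: −9x.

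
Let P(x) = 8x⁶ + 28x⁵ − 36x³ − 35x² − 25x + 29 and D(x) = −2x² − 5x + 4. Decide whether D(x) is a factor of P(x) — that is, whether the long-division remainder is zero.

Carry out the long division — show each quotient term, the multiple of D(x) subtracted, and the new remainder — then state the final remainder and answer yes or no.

R(x) = −7, so D(x) is not a factor of P(x). no

Step 1: lead(8x⁶ + 28x⁵ − 36x³ − 35x² − 25x + 29) ÷ lead(D) = 8x⁶ ÷ −2x² = −4x⁴. Subtract (−4x⁴)·D = 8x⁶ + 20x⁵ − 16x⁴. Remainder: 8x⁵ + 16x⁴ − 36x³ − 35x² − 25x + 29.
Step 2: lead(8x⁵ + 16x⁴ − 36x³ − 35x² − 25x + 29) ÷ lead(D) = 8x⁵ ÷ −2x² = −4x³. Subtract (−4x³)·D = 8x⁵ + 20x⁴ − 16x³. Remainder: −4x⁴ − 20x³ − 35x² − 25x + 29.
Step 3: lead(−4x⁴ − 20x³ − 35x² − 25x + 29) ÷ lead(D) = −4x⁴ ÷ −2x² = 2x². Subtract (2x²)·D = −4x⁴ − 10x³ + 8x². Remainder: −10x³ − 43x² − 25x + 29.
Step 4: lead(−10x³ − 43x² − 25x + 29) ÷ lead(D) = −10x³ ÷ −2x² = 5x. Subtract (5x)·D = −10x³ − 25x² + 20x. Remainder: −18x² − 45x + 29.
Step 5: lead(−18x² − 45x + 29) ÷ lead(D) = −18x² ÷ −2x² = 9. Subtract (9)·D = −18x² − 45x + 36. Remainder: −7.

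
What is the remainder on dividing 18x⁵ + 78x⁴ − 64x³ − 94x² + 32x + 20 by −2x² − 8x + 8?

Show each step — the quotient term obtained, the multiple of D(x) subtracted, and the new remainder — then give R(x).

Step 1: lead(18x⁵ + 78x⁴ − 64x³ − 94x² + 32x + 20) ÷ lead(D) = 18x⁵ ÷ −2x² = −9x³. Subtract (−9x³)·D = 18x⁵ + 72x⁴ − 72x³. Remainder: 6x⁴ + 8x³ − 94x² + 32x + 20.
Step 2: lead(6x⁴ + 8x³ − 94x² + 32x + 20) ÷ lead(D) = 6x⁴ ÷ −2x² = −3x². Subtract (−3x²)·D = 6x⁴ + 24x³ − 24x². Remainder: −16x³ − 70x² + 32x + 20.
Step 3: lead(−16x³ − 70x² + 32x + 20) ÷ lead(D) = −16x³ ÷ −2x² = 8x. Subtract (8x)·D = −16x³ − 64x² + 64x. Remainder: −6x² − 32x + 20.
Step 4: lead(−6x² − 32x + 20) ÷ lead(D) = −6x² ÷ −2x² = 3. Subtract (3)·D = −6x² − 24x + 24. Remainder: −8x − 4.

R(x) = −8x − 4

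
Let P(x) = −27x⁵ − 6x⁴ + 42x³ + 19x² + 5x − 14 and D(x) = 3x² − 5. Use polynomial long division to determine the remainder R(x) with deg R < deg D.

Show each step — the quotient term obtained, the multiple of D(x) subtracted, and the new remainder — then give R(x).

R(x) = 1

Step 1: lead(−27x⁵ − 6x⁴ + 42x³ + 19x² + 5x − 14) ÷ lead(D) = −27x⁵ ÷ 3x² = −9x³. Subtract (−9x³)·D = −27x⁵ + 45x³. Remainder: −6x⁴ − 3x³ + 19x² + 5x − 14.
Step 2: lead(−6x⁴ − 3x³ + 19x² + 5x − 14) ÷ lead(D) = −6x⁴ ÷ 3x² = −2x². Subtract (−2x²)·D = −6x⁴ + 10x². Remainder: −3x³ + 9x² + 5x − 14.
Step 3: lead(−3x³ + 9x² + 5x − 14) ÷ lead(D) = −3x³ ÷ 3x² = −x. Subtract (−x)·D = −3x³ + 5x. Remainder: 9x² − 14.
Step 4: lead(9x² − 14) ÷ lead(D) = 9x² ÷ 3x² = 3. Subtract (3)·D = 9x² − 15. Remainder: 1.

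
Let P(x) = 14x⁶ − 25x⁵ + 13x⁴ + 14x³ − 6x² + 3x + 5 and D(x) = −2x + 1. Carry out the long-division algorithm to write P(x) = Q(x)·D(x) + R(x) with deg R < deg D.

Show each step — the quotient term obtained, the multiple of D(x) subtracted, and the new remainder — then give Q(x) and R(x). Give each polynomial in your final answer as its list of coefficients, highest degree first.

Step 1: lead(14x⁶ − 25x⁵ + 13x⁴ + 14x³ − 6x² + 3x + 5) ÷ lead(D) = 14x⁶ ÷ −2x = −7x⁵. Subtract (−7x⁵)·D = 14x⁶ − 7x⁵. Remainder: −18x⁵ + 13x⁴ + 14x³ − 6x² + 3x + 5.
Step 2: lead(−18x⁵ + 13x⁴ + 14x³ − 6x² + 3x + 5) ÷ lead(D) = −18x⁵ ÷ −2x = 9x⁴. Subtract (9x⁴)·D = −18x⁵ + 9x⁴. Remainder: 4x⁴ + 14x³ − 6x² + 3x + 5.
Step 3: lead(4x⁴ + 14x³ − 6x² + 3x + 5) ÷ lead(D) = 4x⁴ ÷ −2x = −2x³. Subtract (−2x³)·D = 4x⁴ − 2x³. Remainder: 16x³ − 6x² + 3x + 5.
Step 4: lead(16x³ − 6x² + 3x + 5) ÷ lead(D) = 16x³ ÷ −2x = −8x². Subtract (−8x²)·D = 16x³ − 8x². Remainder: 2x² + 3x + 5.
Step 5: lead(2x² + 3x + 5) ÷ lead(D) = 2x² ÷ −2x = −x. Subtract (−x)·D = 2x² − x. Remainder: 4x + 5.
Step 6: lead(4x + 5) ÷ lead(D) = 4x ÷ −2x = −2. Subtract (−2)·D = 4x − 2. Remainder: 7.

Q = [-7, 9, -2, -8, -1, -2]; R = [7]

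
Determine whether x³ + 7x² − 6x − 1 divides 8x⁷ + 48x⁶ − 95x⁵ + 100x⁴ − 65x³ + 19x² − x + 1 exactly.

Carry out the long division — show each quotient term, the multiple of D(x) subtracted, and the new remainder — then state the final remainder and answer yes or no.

Step 1: lead(8x⁷ + 48x⁶ − 95x⁵ + 100x⁴ − 65x³ + 19x² − x + 1) ÷ lead(D) = 8x⁷ ÷ x³ = 8x⁴. Subtract (8x⁴)·D = 8x⁷ + 56x⁶ − 48x⁵ − 8x⁴. Remainder: −8x⁶ − 47x⁵ + 108x⁴ − 65x³ + 19x² − x + 1.
Step 2: lead(−8x⁶ − 47x⁵ + 108x⁴ − 65x³ + 19x² − x + 1) ÷ lead(D) = −8x⁶ ÷ x³ = −8x³. Subtract (−8x³)·D = −8x⁶ − 56x⁵ + 48x⁴ + 8x³. Remainder: 9x⁵ + 60x⁴ − 73x³ + 19x² − x + 1.
Step 3: lead(9x⁵ + 60x⁴ − 73x³ + 19x² − x + 1) ÷ lead(D) = 9x⁵ ÷ x³ = 9x². Subtract (9x²)·D = 9x⁵ + 63x⁴ − 54x³ − 9x². Remainder: −3x⁴ − 19x³ + 28x² − x + 1.
Step 4: lead(−3x⁴ − 19x³ + 28x² − x + 1) ÷ lead(D) = −3x⁴ ÷ x³ = −3x. Subtract (−3x)·D = −3x⁴ − 21x³ + 18x² + 3x. Remainder: 2x³ + 10x² − 4x + 1.
Step 5: lead(2x³ + 10x² − 4x + 1) ÷ lead(D) = 2x³ ÷ x³ = 2. Subtract (2)·D = 2x³ + 14x² − 12x − 2. Remainder: −4x² + 8x + 3.

R(x) = −4x² + 8x + 3, so D(x) is not a factor of P(x). no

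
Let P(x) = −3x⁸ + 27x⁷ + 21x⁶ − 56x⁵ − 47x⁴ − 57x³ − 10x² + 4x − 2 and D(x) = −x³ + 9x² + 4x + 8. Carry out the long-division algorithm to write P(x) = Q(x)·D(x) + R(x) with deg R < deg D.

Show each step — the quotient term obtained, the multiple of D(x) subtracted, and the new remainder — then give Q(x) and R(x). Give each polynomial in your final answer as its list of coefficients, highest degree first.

Step 1: lead(−3x⁸ + 27x⁷ + 21x⁶ − 56x⁵ − 47x⁴ − 57x³ − 10x² + 4x − 2) ÷ lead(D) = −3x⁸ ÷ −x³ = 3x⁵. Subtract (3x⁵)·D = −3x⁸ + 27x⁷ + 12x⁶ + 24x⁵. Remainder: 9x⁶ − 80x⁵ − 47x⁴ − 57x³ − 10x² + 4x − 2.
Step 2: lead(9x⁶ − 80x⁵ − 47x⁴ − 57x³ − 10x² + 4x − 2) ÷ lead(D) = 9x⁶ ÷ −x³ = −9x³. Subtract (−9x³)·D = 9x⁶ − 81x⁵ − 36x⁴ − 72x³. Remainder: x⁵ − 11x⁴ + 15x³ − 10x² + 4x − 2.
Step 3: lead(x⁵ − 11x⁴ + 15x³ − 10x² + 4x − 2) ÷ lead(D) = x⁵ ÷ −x³ = −x². Subtract (−x²)·D = x⁵ − 9x⁴ − 4x³ − 8x². Remainder: −2x⁴ + 19x³ − 2x² + 4x − 2.
Step 4: lead(−2x⁴ + 19x³ − 2x² + 4x − 2) ÷ lead(D) = −2x⁴ ÷ −x³ = 2x. Subtract (2x)·D = −2x⁴ + 18x³ + 8x² + 16x. Remainder: x³ − 10x² − 12x − 2.
Step 5: lead(x³ − 10x² − 12x − 2) ÷ lead(D) = x³ ÷ −x³ = −1. Subtract (−1)·D = x³ − 9x² − 4x − 8. Remainder: −x² − 8x + 6.

Q = [3, 0, -9, -1, 2, -1]; R = [-1, -8, 6]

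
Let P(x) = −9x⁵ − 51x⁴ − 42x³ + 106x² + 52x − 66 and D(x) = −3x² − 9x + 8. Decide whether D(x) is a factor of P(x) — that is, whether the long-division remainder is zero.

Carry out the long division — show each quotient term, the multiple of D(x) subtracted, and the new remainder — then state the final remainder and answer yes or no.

Step 1: lead(−9x⁵ − 51x⁴ − 42x³ + 106x² + 52x − 66) ÷ lead(D) = −9x⁵ ÷ −3x² = 3x³. Subtract (3x³)·D = −9x⁵ − 27x⁴ + 24x³. Remainder: −24x⁴ − 66x³ + 106x² + 52x − 66.
Step 2: lead(−24x⁴ − 66x³ + 106x² + 52x − 66) ÷ lead(D) = −24x⁴ ÷ −3x² = 8x². Subtract (8x²)·D = −24x⁴ − 72x³ + 64x². Remainder: 6x³ + 42x² + 52x − 66.
Step 3: lead(6x³ + 42x² + 52x − 66) ÷ lead(D) = 6x³ ÷ −3x² = −2x. Subtract (−2x)·D = 6x³ + 18x² − 16x. Remainder: 24x² + 68x − 66.
Step 4: lead(24x² + 68x − 66) ÷ lead(D) = 24x² ÷ −3x² = −8. Subtract (−8)·D = 24x² + 72x − 64. Remainder: −4x − 2.

R(x) = −4x − 2, so D(x) is not a factor of P(x). no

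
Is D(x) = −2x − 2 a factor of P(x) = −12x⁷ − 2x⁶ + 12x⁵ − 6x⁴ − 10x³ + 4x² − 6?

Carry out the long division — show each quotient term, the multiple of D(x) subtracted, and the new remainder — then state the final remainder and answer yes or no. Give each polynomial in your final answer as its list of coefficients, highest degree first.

R = [0], so D(x) is a factor of P(x). yes

Step 1: lead(−12x⁷ − 2x⁶ + 12x⁵ − 6x⁴ − 10x³ + 4x² − 6) ÷ lead(D) = −12x⁷ ÷ −2x = 6x⁶. Subtract (6x⁶)·D = −12x⁷ − 12x⁶. Remainder: 10x⁶ + 12x⁵ − 6x⁴ − 10x³ + 4x² − 6.
Step 2: lead(10x⁶ + 12x⁵ − 6x⁴ − 10x³ + 4x² − 6) ÷ lead(D) = 10x⁶ ÷ −2x = −5x⁵. Subtract (−5x⁵)·D = 10x⁶ + 10x⁵. Remainder: 2x⁵ − 6x⁴ − 10x³ + 4x² − 6.
Step 3: lead(2x⁵ − 6x⁴ − 10x³ + 4x² − 6) ÷ lead(D) = 2x⁵ ÷ −2x = −x⁴. Subtract (−x⁴)·D = 2x⁵ + 2x⁴. Remainder: −8x⁴ − 10x³ + 4x² − 6.
Step 4: lead(−8x⁴ − 10x³ + 4x² − 6) ÷ lead(D) = −8x⁴ ÷ −2x = 4x³. Subtract (4x³)·D = −8x⁴ − 8x³. Remainder: −2x³ + 4x² − 6.
Step 5: lead(−2x³ + 4x² − 6) ÷ lead(D) = −2x³ ÷ −2x = x². Subtract (x²)·D = −2x³ − 2x². Remainder: 6x² − 6.
Step 6: lead(6x² − 6) ÷ lead(D) = 6x² ÷ −2x = −3x. Subtract (−3x)·D = 6x² + 6x. Remainder: −6x − 6.
Step 7: lead(−6x − 6) ÷ lead(D) = −6x ÷ −2x = 3. Subtract (3)·D = −6x − 6. Remainder: 0.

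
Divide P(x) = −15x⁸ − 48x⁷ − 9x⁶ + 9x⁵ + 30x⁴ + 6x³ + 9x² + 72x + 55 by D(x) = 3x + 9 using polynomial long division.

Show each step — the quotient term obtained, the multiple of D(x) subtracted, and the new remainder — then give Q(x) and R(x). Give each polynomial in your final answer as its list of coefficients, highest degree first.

Step 1: lead(−15x⁸ − 48x⁷ − 9x⁶ + 9x⁵ + 30x⁴ + 6x³ + 9x² + 72x + 55) ÷ lead(D) = −15x⁸ ÷ 3x = −5x⁷. Subtract (−5x⁷)·D = −15x⁸ − 45x⁷. Remainder: −3x⁷ − 9x⁶ + 9x⁵ + 30x⁴ + 6x³ + 9x² + 72x + 55.
Step 2: lead(−3x⁷ − 9x⁶ + 9x⁵ + 30x⁴ + 6x³ + 9x² + 72x + 55) ÷ lead(D) = −3x⁷ ÷ 3x = −x⁶. Subtract (−x⁶)·D = −3x⁷ − 9x⁶. Remainder: 9x⁵ + 30x⁴ + 6x³ + 9x² + 72x + 55.
Step 3: lead(9x⁵ + 30x⁴ + 6x³ + 9x² + 72x + 55) ÷ lead(D) = 9x⁵ ÷ 3x = 3x⁴. Subtract (3x⁴)·D = 9x⁵ + 27x⁴. Remainder: 3x⁴ + 6x³ + 9x² + 72x + 55.
Step 4: lead(3x⁴ + 6x³ + 9x² + 72x + 55) ÷ lead(D) = 3x⁴ ÷ 3x = x³. Subtract (x³)·D = 3x⁴ + 9x³. Remainder: −3x³ + 9x² + 72x + 55.
Step 5: lead(−3x³ + 9x² + 72x + 55) ÷ lead(D) = −3x³ ÷ 3x = −x². Subtract (−x²)·D = −3x³ − 9x². Remainder: 18x² + 72x + 55.
Step 6: lead(18x² + 72x + 55) ÷ lead(D) = 18x² ÷ 3x = 6x. Subtract (6x)·D = 18x² + 54x. Remainder: 18x + 55.
Step 7: lead(18x + 55) ÷ lead(D) = 18x ÷ 3x = 6. Subtract (6)·D = 18x + 54. Remainder: 1.

Q = [-5, -1, 0, 3, 1, -1, 6, 6]; R = [1]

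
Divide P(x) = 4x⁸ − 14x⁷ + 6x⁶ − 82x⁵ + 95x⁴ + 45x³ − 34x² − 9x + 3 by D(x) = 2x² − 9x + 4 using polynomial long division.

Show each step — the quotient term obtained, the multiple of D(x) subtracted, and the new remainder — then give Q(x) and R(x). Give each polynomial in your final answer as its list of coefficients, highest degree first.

Q = [2, 2, 8, -9, -9, 0, 1]; R = [-1]

Step 1: lead(4x⁸ − 14x⁷ + 6x⁶ − 82x⁵ + 95x⁴ + 45x³ − 34x² − 9x + 3) ÷ lead(D) = 4x⁸ ÷ 2x² = 2x⁶. Subtract (2x⁶)·D = 4x⁸ − 18x⁷ + 8x⁶. Remainder: 4x⁷ − 2x⁶ − 82x⁵ + 95x⁴ + 45x³ − 34x² − 9x + 3.
Step 2: lead(4x⁷ − 2x⁶ − 82x⁵ + 95x⁴ + 45x³ − 34x² − 9x + 3) ÷ lead(D) = 4x⁷ ÷ 2x² = 2x⁵. Subtract (2x⁵)·D = 4x⁷ − 18x⁶ + 8x⁵. Remainder: 16x⁶ − 90x⁵ + 95x⁴ + 45x³ − 34x² − 9x + 3.
Step 3: lead(16x⁶ − 90x⁵ + 95x⁴ + 45x³ − 34x² − 9x + 3) ÷ lead(D) = 16x⁶ ÷ 2x² = 8x⁴. Subtract (8x⁴)·D = 16x⁶ − 72x⁵ + 32x⁴. Remainder: −18x⁵ + 63x⁴ + 45x³ − 34x² − 9x + 3.
Step 4: lead(−18x⁵ + 63x⁴ + 45x³ − 34x² − 9x + 3) ÷ lead(D) = −18x⁵ ÷ 2x² = −9x³. Subtract (−9x³)·D = −18x⁵ + 81x⁴ − 36x³. Remainder: −18x⁴ + 81x³ − 34x² − 9x + 3.
Step 5: lead(−18x⁴ + 81x³ − 34x² − 9x + 3) ÷ lead(D) = −18x⁴ ÷ 2x² = −9x². Subtract (−9x²)·D = −18x⁴ + 81x³ − 36x². Remainder: 2x² − 9x + 3.
Step 6: lead(2x² − 9x + 3) ÷ lead(D) = 2x² ÷ 2x² = 1. Subtract (1)·D = 2x² − 9x + 4. Remainder: −1.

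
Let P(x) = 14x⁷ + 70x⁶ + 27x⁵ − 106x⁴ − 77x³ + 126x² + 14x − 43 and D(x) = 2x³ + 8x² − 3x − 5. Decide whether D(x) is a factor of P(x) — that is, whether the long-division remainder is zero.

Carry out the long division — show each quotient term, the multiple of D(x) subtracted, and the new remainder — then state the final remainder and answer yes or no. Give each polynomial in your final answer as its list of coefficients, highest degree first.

R = [7, -4, 2], so D(x) is not a factor of P(x). no

Step 1: lead(14x⁷ + 70x⁶ + 27x⁵ − 106x⁴ − 77x³ + 126x² + 14x − 43) ÷ lead(D) = 14x⁷ ÷ 2x³ = 7x⁴. Subtract (7x⁴)·D = 14x⁷ + 56x⁶ − 21x⁵ − 35x⁴. Remainder: 14x⁶ + 48x⁵ − 71x⁴ − 77x³ + 126x² + 14x − 43.
Step 2: lead(14x⁶ + 48x⁵ − 71x⁴ − 77x³ + 126x² + 14x − 43) ÷ lead(D) = 14x⁶ ÷ 2x³ = 7x³. Subtract (7x³)·D = 14x⁶ + 56x⁵ − 21x⁴ − 35x³. Remainder: −8x⁵ − 50x⁴ − 42x³ + 126x² + 14x − 43.
Step 3: lead(−8x⁵ − 50x⁴ − 42x³ + 126x² + 14x − 43) ÷ lead(D) = −8x⁵ ÷ 2x³ = −4x². Subtract (−4x²)·D = −8x⁵ − 32x⁴ + 12x³ + 20x². Remainder: −18x⁴ − 54x³ + 106x² + 14x − 43.
Step 4: lead(−18x⁴ − 54x³ + 106x² + 14x − 43) ÷ lead(D) = −18x⁴ ÷ 2x³ = −9x. Subtract (−9x)·D = −18x⁴ − 72x³ + 27x² + 45x. Remainder: 18x³ + 79x² − 31x − 43.
Step 5: lead(18x³ + 79x² − 31x − 43) ÷ lead(D) = 18x³ ÷ 2x³ = 9. Subtract (9)·D = 18x³ + 72x² − 27x − 45. Remainder: 7x² − 4x + 2.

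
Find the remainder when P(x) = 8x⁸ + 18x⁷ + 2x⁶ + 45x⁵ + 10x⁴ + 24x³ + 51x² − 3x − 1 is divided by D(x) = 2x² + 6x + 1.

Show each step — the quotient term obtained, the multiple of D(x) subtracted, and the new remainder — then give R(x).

Step 1: lead(8x⁸ + 18x⁷ + 2x⁶ + 45x⁵ + 10x⁴ + 24x³ + 51x² − 3x − 1) ÷ lead(D) = 8x⁸ ÷ 2x² = 4x⁶. Subtract (4x⁶)·D = 8x⁸ + 24x⁷ + 4x⁶. Remainder: −6x⁷ − 2x⁶ + 45x⁵ + 10x⁴ + 24x³ + 51x² − 3x − 1.
Step 2: lead(−6x⁷ − 2x⁶ + 45x⁵ + 10x⁴ + 24x³ + 51x² − 3x − 1) ÷ lead(D) = −6x⁷ ÷ 2x² = −3x⁵. Subtract (−3x⁵)·D = −6x⁷ − 18x⁶ − 3x⁵. Remainder: 16x⁶ + 48x⁵ + 10x⁴ + 24x³ + 51x² − 3x − 1.
Step 3: lead(16x⁶ + 48x⁵ + 10x⁴ + 24x³ + 51x² − 3x − 1) ÷ lead(D) = 16x⁶ ÷ 2x² = 8x⁴. Subtract (8x⁴)·D = 16x⁶ + 48x⁵ + 8x⁴. Remainder: 2x⁴ + 24x³ + 51x² − 3x − 1.
Step 4: lead(2x⁴ + 24x³ + 51x² − 3x − 1) ÷ lead(D) = 2x⁴ ÷ 2x² = x². Subtract (x²)·D = 2x⁴ + 6x³ + x². Remainder: 18x³ + 50x² − 3x − 1.
Step 5: lead(18x³ + 50x² − 3x − 1) ÷ lead(D) = 18x³ ÷ 2x² = 9x. Subtract (9x)·D = 18x³ + 54x² + 9x. Remainder: −4x² − 12x − 1.
Step 6: lead(−4x² − 12x − 1) ÷ lead(D) = −4x² ÷ 2x² = −2. Subtract (−2)·D = −4x² − 12x − 2. Remainder: 1.

R(x) = 1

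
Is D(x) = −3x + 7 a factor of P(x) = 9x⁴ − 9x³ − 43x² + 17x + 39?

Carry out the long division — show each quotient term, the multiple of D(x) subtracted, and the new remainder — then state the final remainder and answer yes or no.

R(x) = −3, so D(x) is not a factor of P(x). no

Step 1: lead(9x⁴ − 9x³ − 43x² + 17x + 39) ÷ lead(D) = 9x⁴ ÷ −3x = −3x³. Subtract (−3x³)·D = 9x⁴ − 21x³. Remainder: 12x³ − 43x² + 17x + 39.
Step 2: lead(12x³ − 43x² + 17x + 39) ÷ lead(D) = 12x³ ÷ −3x = −4x². Subtract (−4x²)·D = 12x³ − 28x². Remainder: −15x² + 17x + 39.
Step 3: lead(−15x² + 17x + 39) ÷ lead(D) = −15x² ÷ −3x = 5x. Subtract (5x)·D = −15x² + 35x. Remainder: −18x + 39.
Step 4: lead(−18x + 39) ÷ lead(D) = −18x ÷ −3x = 6. Subtract (6)·D = −18x + 42. Remainder: −3.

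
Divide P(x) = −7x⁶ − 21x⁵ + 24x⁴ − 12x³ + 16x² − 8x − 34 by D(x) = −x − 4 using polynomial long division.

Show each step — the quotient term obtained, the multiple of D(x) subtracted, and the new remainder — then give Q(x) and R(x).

Q(x) = 7x⁵ − 7x⁴ + 4x³ − 4x² + 8; R(x) = −2

Step 1: lead(−7x⁶ − 21x⁵ + 24x⁴ − 12x³ + 16x² − 8x − 34) ÷ lead(D) = −7x⁶ ÷ −x = 7x⁵. Subtract (7x⁵)·D = −7x⁶ − 28x⁵. Remainder: 7x⁵ + 24x⁴ − 12x³ + 16x² − 8x − 34.
Step 2: lead(7x⁵ + 24x⁴ − 12x³ + 16x² − 8x − 34) ÷ lead(D) = 7x⁵ ÷ −x = −7x⁴. Subtract (−7x⁴)·D = 7x⁵ + 28x⁴. Remainder: −4x⁴ − 12x³ + 16x² − 8x − 34.
Step 3: lead(−4x⁴ − 12x³ + 16x² − 8x − 34) ÷ lead(D) = −4x⁴ ÷ −x = 4x³. Subtract (4x³)·D = −4x⁴ − 16x³. Remainder: 4x³ + 16x² − 8x − 34.
Step 4: lead(4x³ + 16x² − 8x − 34) ÷ lead(D) = 4x³ ÷ −x = −4x². Subtract (−4x²)·D = 4x³ + 16x². Remainder: −8x − 34.
Step 5: lead(−8x − 34) ÷ lead(D) = −8x ÷ −x = 8. Subtract (8)·D = −8x − 32. Remainder: −2.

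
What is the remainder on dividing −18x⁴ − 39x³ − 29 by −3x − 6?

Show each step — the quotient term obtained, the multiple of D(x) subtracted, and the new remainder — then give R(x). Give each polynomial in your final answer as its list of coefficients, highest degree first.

R = [-5]

Step 1: lead(−18x⁴ − 39x³ − 29) ÷ lead(D) = −18x⁴ ÷ −3x = 6x³. Subtract (6x³)·D = −18x⁴ − 36x³. Remainder: −3x³ − 29.
Step 2: lead(−3x³ − 29) ÷ lead(D) = −3x³ ÷ −3x = x². Subtract (x²)·D = −3x³ − 6x². Remainder: 6x² − 29.
Step 3: lead(6x² − 29) ÷ lead(D) = 6x² ÷ −3x = −2x. Subtract (−2x)·D = 6x² + 12x. Remainder: −12x − 29.
Step 4: lead(−12x − 29) ÷ lead(D) = −12x ÷ −3x = 4. Subtract (4)·D = −12x − 24. Remainder: −5.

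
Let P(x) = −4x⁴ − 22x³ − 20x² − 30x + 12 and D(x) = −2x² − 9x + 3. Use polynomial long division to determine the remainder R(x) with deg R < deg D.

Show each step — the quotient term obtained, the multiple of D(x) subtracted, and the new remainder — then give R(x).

R(x) = 0

Step 1: lead(−4x⁴ − 22x³ − 20x² − 30x + 12) ÷ lead(D) = −4x⁴ ÷ −2x² = 2x². Subtract (2x²)·D = −4x⁴ − 18x³ + 6x². Remainder: −4x³ − 26x² − 30x + 12.
Step 2: lead(−4x³ − 26x² − 30x + 12) ÷ lead(D) = −4x³ ÷ −2x² = 2x. Subtract (2x)·D = −4x³ − 18x² + 6x. Remainder: −8x² − 36x + 12.
Step 3: lead(−8x² − 36x + 12) ÷ lead(D) = −8x² ÷ −2x² = 4. Subtract (4)·D = −8x² − 36x + 12. Remainder: 0.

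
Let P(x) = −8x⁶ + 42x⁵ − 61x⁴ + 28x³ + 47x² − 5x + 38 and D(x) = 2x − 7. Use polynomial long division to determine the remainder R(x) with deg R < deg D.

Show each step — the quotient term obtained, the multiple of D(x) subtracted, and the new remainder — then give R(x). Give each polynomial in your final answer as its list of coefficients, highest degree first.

Step 1: lead(−8x⁶ + 42x⁵ − 61x⁴ + 28x³ + 47x² − 5x + 38) ÷ lead(D) = −8x⁶ ÷ 2x = −4x⁵. Subtract (−4x⁵)·D = −8x⁶ + 28x⁵. Remainder: 14x⁵ − 61x⁴ + 28x³ + 47x² − 5x + 38.
Step 2: lead(14x⁵ − 61x⁴ + 28x³ + 47x² − 5x + 38) ÷ lead(D) = 14x⁵ ÷ 2x = 7x⁴. Subtract (7x⁴)·D = 14x⁵ − 49x⁴. Remainder: −12x⁴ + 28x³ + 47x² − 5x + 38.
Step 3: lead(−12x⁴ + 28x³ + 47x² − 5x + 38) ÷ lead(D) = −12x⁴ ÷ 2x = −6x³. Subtract (−6x³)·D = −12x⁴ + 42x³. Remainder: −14x³ + 47x² − 5x + 38.
Step 4: lead(−14x³ + 47x² − 5x + 38) ÷ lead(D) = −14x³ ÷ 2x = −7x². Subtract (−7x²)·D = −14x³ + 49x². Remainder: −2x² − 5x + 38.
Step 5: lead(−2x² − 5x + 38) ÷ lead(D) = −2x² ÷ 2x = −x. Subtract (−x)·D = −2x² + 7x. Remainder: −12x + 38.
Step 6: lead(−12x + 38) ÷ lead(D) = −12x ÷ 2x = −6. Subtract (−6)·D = −12x + 42. Remainder: −4.

R = [-4]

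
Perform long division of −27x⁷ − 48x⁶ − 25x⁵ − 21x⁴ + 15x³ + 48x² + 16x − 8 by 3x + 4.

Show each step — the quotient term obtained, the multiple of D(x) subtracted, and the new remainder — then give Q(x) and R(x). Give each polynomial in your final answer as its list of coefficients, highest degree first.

Q = [-9, -4, -3, -3, 9, 4, 0]; R = [-8]

Step 1: lead(−27x⁷ − 48x⁶ − 25x⁵ − 21x⁴ + 15x³ + 48x² + 16x − 8) ÷ lead(D) = −27x⁷ ÷ 3x = −9x⁶. Subtract (−9x⁶)·D = −27x⁷ − 36x⁶. Remainder: −12x⁶ − 25x⁵ − 21x⁴ + 15x³ + 48x² + 16x − 8.
Step 2: lead(−12x⁶ − 25x⁵ − 21x⁴ + 15x³ + 48x² + 16x − 8) ÷ lead(D) = −12x⁶ ÷ 3x = −4x⁵. Subtract (−4x⁵)·D = −12x⁶ − 16x⁵. Remainder: −9x⁵ − 21x⁴ + 15x³ + 48x² + 16x − 8.
Step 3: lead(−9x⁵ − 21x⁴ + 15x³ + 48x² + 16x − 8) ÷ lead(D) = −9x⁵ ÷ 3x = −3x⁴. Subtract (−3x⁴)·D = −9x⁵ − 12x⁴. Remainder: −9x⁴ + 15x³ + 48x² + 16x − 8.
Step 4: lead(−9x⁴ + 15x³ + 48x² + 16x − 8) ÷ lead(D) = −9x⁴ ÷ 3x = −3x³. Subtract (−3x³)·D = −9x⁴ − 12x³. Remainder: 27x³ + 48x² + 16x − 8.
Step 5: lead(27x³ + 48x² + 16x − 8) ÷ lead(D) = 27x³ ÷ 3x = 9x². Subtract (9x²)·D = 27x³ + 36x². Remainder: 12x² + 16x − 8.
Step 6: lead(12x² + 16x − 8) ÷ lead(D) = 12x² ÷ 3x = 4x. Subtract (4x)·D = 12x² + 16x. Remainder: −8.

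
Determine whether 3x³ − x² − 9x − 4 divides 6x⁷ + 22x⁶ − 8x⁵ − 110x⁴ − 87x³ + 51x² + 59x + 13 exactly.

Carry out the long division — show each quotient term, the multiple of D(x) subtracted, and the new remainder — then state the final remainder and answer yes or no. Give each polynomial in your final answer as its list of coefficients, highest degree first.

R = [1], so D(x) is not a factor of P(x). no

Step 1: lead(6x⁷ + 22x⁶ − 8x⁵ − 110x⁴ − 87x³ + 51x² + 59x + 13) ÷ lead(D) = 6x⁷ ÷ 3x³ = 2x⁴. Subtract (2x⁴)·D = 6x⁷ − 2x⁶ − 18x⁵ − 8x⁴. Remainder: 24x⁶ + 10x⁵ − 102x⁴ − 87x³ + 51x² + 59x + 13.
Step 2: lead(24x⁶ + 10x⁵ − 102x⁴ − 87x³ + 51x² + 59x + 13) ÷ lead(D) = 24x⁶ ÷ 3x³ = 8x³. Subtract (8x³)·D = 24x⁶ − 8x⁵ − 72x⁴ − 32x³. Remainder: 18x⁵ − 30x⁴ − 55x³ + 51x² + 59x + 13.
Step 3: lead(18x⁵ − 30x⁴ − 55x³ + 51x² + 59x + 13) ÷ lead(D) = 18x⁵ ÷ 3x³ = 6x². Subtract (6x²)·D = 18x⁵ − 6x⁴ − 54x³ − 24x². Remainder: −24x⁴ − x³ + 75x² + 59x + 13.
Step 4: lead(−24x⁴ − x³ + 75x² + 59x + 13) ÷ lead(D) = −24x⁴ ÷ 3x³ = −8x. Subtract (−8x)·D = −24x⁴ + 8x³ + 72x² + 32x. Remainder: −9x³ + 3x² + 27x + 13.
Step 5: lead(−9x³ + 3x² + 27x + 13) ÷ lead(D) = −9x³ ÷ 3x³ = −3. Subtract (−3)·D = −9x³ + 3x² + 27x + 12. Remainder: 1.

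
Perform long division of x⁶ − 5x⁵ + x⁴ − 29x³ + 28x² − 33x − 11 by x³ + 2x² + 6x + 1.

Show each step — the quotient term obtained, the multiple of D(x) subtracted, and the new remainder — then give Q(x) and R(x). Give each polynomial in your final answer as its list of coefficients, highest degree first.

Step 1: lead(x⁶ − 5x⁵ + x⁴ − 29x³ + 28x² − 33x − 11) ÷ lead(D) = x⁶ ÷ x³ = x³. Subtract (x³)·D = x⁶ + 2x⁵ + 6x⁴ + x³. Remainder: −7x⁵ − 5x⁴ − 30x³ + 28x² − 33x − 11.
Step 2: lead(−7x⁵ − 5x⁴ − 30x³ + 28x² − 33x − 11) ÷ lead(D) = −7x⁵ ÷ x³ = −7x². Subtract (−7x²)·D = −7x⁵ − 14x⁴ − 42x³ − 7x². Remainder: 9x⁴ + 12x³ + 35x² − 33x − 11.
Step 3: lead(9x⁴ + 12x³ + 35x² − 33x − 11) ÷ lead(D) = 9x⁴ ÷ x³ = 9x. Subtract (9x)·D = 9x⁴ + 18x³ + 54x² + 9x. Remainder: −6x³ − 19x² − 42x − 11.
Step 4: lead(−6x³ − 19x² − 42x − 11) ÷ lead(D) = −6x³ ÷ x³ = −6. Subtract (−6)·D = −6x³ − 12x² − 36x − 6. Remainder: −7x² − 6x − 5.

Q = [1, -7, 9, -6]; R = [-7, -6, -5]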